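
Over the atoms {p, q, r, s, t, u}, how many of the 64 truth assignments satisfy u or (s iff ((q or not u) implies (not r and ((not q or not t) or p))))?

Initial set: {T (u or (s iff ((q or not u) implies (not r and ((not q or not t) or p)))))}.
T (u or (s iff ((q or not u) implies (not r and ((not q or not t) or p))))): β-rule — branch into T u  //  T (s iff ((q or not u) implies (not r and ((not q or not t) or p)))).
  branch 1 (add T u):
    ○ open, literals {u=true}.
  branch 2 (add T (s iff ((q or not u) implies (not r and ((not q or not t) or p))))):
    T (s iff ((q or not u) implies (not r and ((not q or not t) or p)))): β-rule — branch into T s, T ((q or not u) implies (not r and ((not q or not t) or p)))  //  F s, F ((q or not u) implies (not r and ((not q or not t) or p))).
      branch 2.1 (add T s, T ((q or not u) implies (not r and ((not q or not t) or p)))):
        T ((q or not u) implies (not r and ((not q or not t) or p))): β-rule — branch into F (q or not u)  //  T (not r and ((not q or not t) or p)).
          branch 2.1.1 (add F (q or not u)):
            F (q or not u): α-rule — add F q, F not u.
            ○ open, literals {q=false, s=true, u=true}.
          branch 2.1.2 (add T (not r and ((not q or not t) or p))):
            T (not r and ((not q or not t) or p)): α-rule — add T not r, T ((not q or not t) or p).
            T ((not q or not t) or p): β-rule — branch into T (not q or not t)  //  T p.
              branch 2.1.2.1 (add T (not q or not t)):
                T (not q or not t): β-rule — branch into T not q  //  T not t.
                  branch 2.1.2.1.1 (add T not q):
                    ○ open, literals {q=false, r=false, s=true}.
                  branch 2.1.2.1.2 (add T not t):
                    ○ open, literals {r=false, s=true, t=false}.
              branch 2.1.2.2 (add T p):
                ○ open, literals {p=true, r=false, s=true}.
      branch 2.2 (add F s, F ((q or not u) implies (not r and ((not q or not t) or p)))):
        F ((q or not u) implies (not r and ((not q or not t) or p))): α-rule — add T (q or not u), F (not r and ((not q or not t) or p)).
        T (q or not u): β-rule — branch into T q  //  T not u.
          branch 2.2.1 (add T q):
            F (not r and ((not q or not t) or p)): β-rule — branch into F not r  //  F ((not q or not t) or p).
              branch 2.2.1.1 (add F not r):
                ○ open, literals {q=true, r=true, s=false}.
              branch 2.2.1.2 (add F ((not q or not t) or p)):
                F ((not q or not t) or p): α-rule — add F (not q or not t), F p.
                F (not q or not t): α-rule — add F not q, F not t.
                ○ open, literals {p=false, q=true, s=false, t=true}.
          branch 2.2.2 (add T not u):
            F (not r and ((not q or not t) or p)): β-rule — branch into F not r  //  F ((not q or not t) or p).
              branch 2.2.2.1 (add F not r):
                ○ open, literals {r=true, s=false, u=false}.
              branch 2.2.2.2 (add F ((not q or not t) or p)):
                F ((not q or not t) or p): α-rule — add F (not q or not t), F p.
                F (not q or not t): α-rule — add F not q, F not t.
                ○ open, literals {p=false, q=true, s=false, t=true, u=false}.
0 branches closed, 9 open.
Each open branch fixes some atoms; the unmentioned ones are free. Counting distinct full assignments: branch {u=true} (p, q, r, s, t) contributes 32 new; branch {q=false, s=true, u=true} (p, r, t) contributes 0 new; branch {q=false, r=false, s=true} (p, t, u) contributes 4 new; branch {r=false, s=true, t=false} (p, q, u) contributes 2 new; branch {p=true, r=false, s=true} (q, t, u) contributes 1 new; branch {q=true, r=true, s=false} (p, t, u) contributes 4 new; branch {p=false, q=true, s=false, t=true} (r, u) contributes 1 new; branch {r=true, s=false, u=false} (p, q, t) contributes 4 new; branch {p=false, q=true, s=false, t=true, u=false} (r) contributes 0 new. Total: 48.

48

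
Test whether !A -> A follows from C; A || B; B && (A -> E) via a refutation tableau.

Initial set: {T C; T (A || B); T (B && (A -> E)); F (!A -> A)}.
T (B && (A -> E)): α-rule — add T B, T (A -> E).
F (!A -> A): α-rule — add T !A, F A.
T (A || B): β-rule — branch into T A  //  T B.
  branch 1 (add T A):
    × closes — contains both A and !A.
  branch 2 (add T B):
    T (A -> E): β-rule — branch into F A  //  T E.
      branch 2.1 (add F A):
        ○ open, literals {A=0, B=1, C=1}.
      branch 2.2 (add T E):
        ○ open, literals {A=0, B=1, C=1, E=1}.
1 branch closed, 2 open.
An open branch gives a countermodel: A=0, B=1, C=1 (unmentioned atoms arbitrary); the premises hold there but the conclusion fails.

No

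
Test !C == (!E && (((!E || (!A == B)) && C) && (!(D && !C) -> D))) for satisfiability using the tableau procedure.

Satisfiable

Initial set: {(!C == (!E && (((!E || (!A == B)) && C) && (!(D && !C) -> D))))}.
(!C == (!E && (((!E || (!A == B)) && C) && (!(D && !C) -> D)))): β-rule — branch into !C, (!E && (((!E || (!A == B)) && C) && (!(D && !C) -> D)))  //  !!C, !(!E && (((!E || (!A == B)) && C) && (!(D && !C) -> D))).
  branch 1 (add !C, (!E && (((!E || (!A == B)) && C) && (!(D && !C) -> D)))):
    (!E && (((!E || (!A == B)) && C) && (!(D && !C) -> D))): α-rule — add !E, (((!E || (!A == B)) && C) && (!(D && !C) -> D)).
    (((!E || (!A == B)) && C) && (!(D && !C) -> D)): α-rule — add ((!E || (!A == B)) && C), (!(D && !C) -> D).
    ((!E || (!A == B)) && C): α-rule — add (!E || (!A == B)), C.
    × closes — contains both C and !C.
  branch 2 (add !!C, !(!E && (((!E || (!A == B)) && C) && (!(D && !C) -> D)))):
    !(!E && (((!E || (!A == B)) && C) && (!(D && !C) -> D))): β-rule — branch into !!E  //  !(((!E || (!A == B)) && C) && (!(D && !C) -> D)).
      branch 2.1 (add !!E):
        ○ open, literals {C=T, E=T}.
      branch 2.2 (add !(((!E || (!A == B)) && C) && (!(D && !C) -> D))):
        !(((!E || (!A == B)) && C) && (!(D && !C) -> D)): β-rule — branch into !((!E || (!A == B)) && C)  //  !(!(D && !C) -> D).
          branch 2.2.1 (add !((!E || (!A == B)) && C)):
            !((!E || (!A == B)) && C): β-rule — branch into !(!E || (!A == B))  //  !C.
              branch 2.2.1.1 (add !(!E || (!A == B))):
                !(!E || (!A == B)): α-rule — add !!E, !(!A == B).
                !(!A == B): β-rule — branch into !A, !B  //  !!A, B.
                  branch 2.2.1.1.1 (add !A, !B):
                    ○ open, literals {A=F, B=F, C=T, E=T}.
                  branch 2.2.1.1.2 (add !!A, B):
                    ○ open, literals {A=T, B=T, C=T, E=T}.
              branch 2.2.1.2 (add !C):
                × closes — contains both C and !C.
          branch 2.2.2 (add !(!(D && !C) -> D)):
            !(!(D && !C) -> D): α-rule — add !(D && !C), !D.
            !(D && !C): β-rule — branch into !D  //  !!C.
              branch 2.2.2.1 (add !D):
                ○ open, literals {C=T, D=F}.
              branch 2.2.2.2 (add !!C):
                ○ open, literals {C=T, D=F}.
2 branches closed, 5 open.
An open branch gives a satisfying assignment: C=T, E=T.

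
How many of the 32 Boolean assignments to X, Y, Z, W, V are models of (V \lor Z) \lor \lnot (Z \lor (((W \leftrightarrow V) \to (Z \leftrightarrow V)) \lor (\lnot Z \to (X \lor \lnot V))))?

24

Initial set: {T ((V \lor Z) \lor \lnot (Z \lor (((W \leftrightarrow V) \to (Z \leftrightarrow V)) \lor (\lnot Z \to (X \lor \lnot V)))))}.
T ((V \lor Z) \lor \lnot (Z \lor (((W \leftrightarrow V) \to (Z \leftrightarrow V)) \lor (\lnot Z \to (X \lor \lnot V))))): β-rule — branch into T (V \lor Z)  //  T \lnot (Z \lor (((W \leftrightarrow V) \to (Z \leftrightarrow V)) \lor (\lnot Z \to (X \lor \lnot V)))).
  branch 1 (add T (V \lor Z)):
    T (V \lor Z): β-rule — branch into T V  //  T Z.
      branch 1.1 (add T V):
        ○ open, literals {V=true}.
      branch 1.2 (add T Z):
        ○ open, literals {Z=true}.
  branch 2 (add T \lnot (Z \lor (((W \leftrightarrow V) \to (Z \leftrightarrow V)) \lor (\lnot Z \to (X \lor \lnot V))))):
    T \lnot (Z \lor (((W \leftrightarrow V) \to (Z \leftrightarrow V)) \lor (\lnot Z \to (X \lor \lnot V)))): α-rule — add F Z, F (((W \leftrightarrow V) \to (Z \leftrightarrow V)) \lor (\lnot Z \to (X \lor \lnot V))).
    F (((W \leftrightarrow V) \to (Z \leftrightarrow V)) \lor (\lnot Z \to (X \lor \lnot V))): α-rule — add F ((W \leftrightarrow V) \to (Z \leftrightarrow V)), F (\lnot Z \to (X \lor \lnot V)).
    F ((W \leftrightarrow V) \to (Z \leftrightarrow V)): α-rule — add T (W \leftrightarrow V), F (Z \leftrightarrow V).
    F (\lnot Z \to (X \lor \lnot V)): α-rule — add T \lnot Z, F (X \lor \lnot V).
    F (X \lor \lnot V): α-rule — add F X, F \lnot V.
    T (W \leftrightarrow V): β-rule — branch into T W, T V  //  F W, F V.
      branch 2.1 (add T W, T V):
        F (Z \leftrightarrow V): β-rule — branch into T Z, F V  //  F Z, T V.
          branch 2.1.1 (add T Z, F V):
            × closes — contains both Z and \lnot Z.
          branch 2.1.2 (add F Z, T V):
            ○ open, literals {V=true, W=true, X=false, Z=false}.
      branch 2.2 (add F W, F V):
        × closes — contains both V and \lnot V.
2 branches closed, 3 open.
Each open branch fixes some atoms; the unmentioned ones are free. Counting distinct full assignments: branch {V=true} (X, Y, Z, W) contributes 16 new; branch {Z=true} (X, Y, W, V) contributes 8 new; branch {V=true, W=true, X=false, Z=false} (Y) contributes 0 new. Total: 24.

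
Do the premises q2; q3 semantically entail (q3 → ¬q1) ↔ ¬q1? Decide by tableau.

Yes

Initial set: {q2; q3; ¬((q3 → ¬q1) ↔ ¬q1)}.
¬((q3 → ¬q1) ↔ ¬q1): β-rule — branch into (q3 → ¬q1), ¬¬q1  //  ¬(q3 → ¬q1), ¬q1.
  branch 1 (add (q3 → ¬q1), ¬¬q1):
    (q3 → ¬q1): β-rule — branch into ¬q3  //  ¬q1.
      branch 1.1 (add ¬q3):
        × closes — contains both q3 and ¬q3.
      branch 1.2 (add ¬q1):
        × closes — contains both q1 and ¬q1.
  branch 2 (add ¬(q3 → ¬q1), ¬q1):
    ¬(q3 → ¬q1): α-rule — add q3, ¬¬q1.
    × closes — contains both q1 and ¬q1.
All 3 branches close.
Every branch closed, so the premises entail the conclusion.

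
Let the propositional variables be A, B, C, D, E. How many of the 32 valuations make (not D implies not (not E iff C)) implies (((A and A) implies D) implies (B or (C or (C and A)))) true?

27

Initial set: {((not D implies not (not E iff C)) implies (((A and A) implies D) implies (B or (C or (C and A)))))}.
((not D implies not (not E iff C)) implies (((A and A) implies D) implies (B or (C or (C and A))))): β-rule — branch into not (not D implies not (not E iff C))  //  (((A and A) implies D) implies (B or (C or (C and A)))).
  branch 1 (add not (not D implies not (not E iff C))):
    not (not D implies not (not E iff C)): α-rule — add not D, not not (not E iff C).
    not not (not E iff C): β-rule — branch into not E, C  //  not not E, not C.
      branch 1.1 (add not E, C):
        ○ open, literals {C=T, D=F, E=F}.
      branch 1.2 (add not not E, not C):
        ○ open, literals {C=F, D=F, E=T}.
  branch 2 (add (((A and A) implies D) implies (B or (C or (C and A))))):
    (((A and A) implies D) implies (B or (C or (C and A)))): β-rule — branch into not ((A and A) implies D)  //  (B or (C or (C and A))).
      branch 2.1 (add not ((A and A) implies D)):
        not ((A and A) implies D): α-rule — add (A and A), not D.
        (A and A): α-rule — add A, A.
        ○ open, literals {A=T, D=F}.
      branch 2.2 (add (B or (C or (C and A)))):
        (B or (C or (C and A))): β-rule — branch into B  //  (C or (C and A)).
          branch 2.2.1 (add B):
            ○ open, literals {B=T}.
          branch 2.2.2 (add (C or (C and A))):
            (C or (C and A)): β-rule — branch into C  //  (C and A).
              branch 2.2.2.1 (add C):
                ○ open, literals {C=T}.
              branch 2.2.2.2 (add (C and A)):
                (C and A): α-rule — add C, A.
                ○ open, literals {A=T, C=T}.
0 branches closed, 6 open.
Each open branch fixes some atoms; the unmentioned ones are free. Counting distinct full assignments: branch {C=T, D=F, E=F} (A, B) contributes 4 new; branch {C=F, D=F, E=T} (A, B) contributes 4 new; branch {A=T, D=F} (B, C, E) contributes 4 new; branch {B=T} (A, C, D, E) contributes 10 new; branch {C=T} (A, B, D, E) contributes 5 new; branch {A=T, C=T} (B, D, E) contributes 0 new. Total: 27.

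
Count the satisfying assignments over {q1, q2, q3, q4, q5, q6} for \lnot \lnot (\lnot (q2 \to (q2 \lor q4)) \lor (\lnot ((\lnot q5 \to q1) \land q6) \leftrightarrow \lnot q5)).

40

Initial set: {\lnot \lnot (\lnot (q2 \to (q2 \lor q4)) \lor (\lnot ((\lnot q5 \to q1) \land q6) \leftrightarrow \lnot q5))}.
\lnot \lnot (\lnot (q2 \to (q2 \lor q4)) \lor (\lnot ((\lnot q5 \to q1) \land q6) \leftrightarrow \lnot q5)): drop double negation, giving (\lnot (q2 \to (q2 \lor q4)) \lor (\lnot ((\lnot q5 \to q1) \land q6) \leftrightarrow \lnot q5)).
(\lnot (q2 \to (q2 \lor q4)) \lor (\lnot ((\lnot q5 \to q1) \land q6) \leftrightarrow \lnot q5)): β-rule — branch into \lnot (q2 \to (q2 \lor q4))  //  (\lnot ((\lnot q5 \to q1) \land q6) \leftrightarrow \lnot q5).
  branch 1 (add \lnot (q2 \to (q2 \lor q4))):
    \lnot (q2 \to (q2 \lor q4)): α-rule — add q2, \lnot (q2 \lor q4).
    \lnot (q2 \lor q4): α-rule — add \lnot q2, \lnot q4.
    × closes — contains both q2 and \lnot q2.
  branch 2 (add (\lnot ((\lnot q5 \to q1) \land q6) \leftrightarrow \lnot q5)):
    (\lnot ((\lnot q5 \to q1) \land q6) \leftrightarrow \lnot q5): β-rule — branch into \lnot ((\lnot q5 \to q1) \land q6), \lnot q5  //  \lnot \lnot ((\lnot q5 \to q1) \land q6), \lnot \lnot q5.
      branch 2.1 (add \lnot ((\lnot q5 \to q1) \land q6), \lnot q5):
        \lnot ((\lnot q5 \to q1) \land q6): β-rule — branch into \lnot (\lnot q5 \to q1)  //  \lnot q6.
          branch 2.1.1 (add \lnot (\lnot q5 \to q1)):
            \lnot (\lnot q5 \to q1): α-rule — add \lnot q5, \lnot q1.
            ○ open, literals {q1=false, q5=false}.
          branch 2.1.2 (add \lnot q6):
            ○ open, literals {q5=false, q6=false}.
      branch 2.2 (add \lnot \lnot ((\lnot q5 \to q1) \land q6), \lnot \lnot q5):
        \lnot \lnot ((\lnot q5 \to q1) \land q6): α-rule — add (\lnot q5 \to q1), q6.
        (\lnot q5 \to q1): β-rule — branch into \lnot \lnot q5  //  q1.
          branch 2.2.1 (add \lnot \lnot q5):
            ○ open, literals {q5=true, q6=true}.
          branch 2.2.2 (add q1):
            ○ open, literals {q1=true, q5=true, q6=true}.
1 branch closed, 4 open.
Each open branch fixes some atoms; the unmentioned ones are free. Counting distinct full assignments: branch {q1=false, q5=false} (q2, q3, q4, q6) contributes 16 new; branch {q5=false, q6=false} (q1, q2, q3, q4) contributes 8 new; branch {q5=true, q6=true} (q1, q2, q3, q4) contributes 16 new; branch {q1=true, q5=true, q6=true} (q2, q3, q4) contributes 0 new. Total: 40.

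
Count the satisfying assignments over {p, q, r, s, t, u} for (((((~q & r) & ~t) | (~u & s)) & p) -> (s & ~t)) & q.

30

Initial set: {((((((~q & r) & ~t) | (~u & s)) & p) -> (s & ~t)) & q)}.
((((((~q & r) & ~t) | (~u & s)) & p) -> (s & ~t)) & q): α-rule — add (((((~q & r) & ~t) | (~u & s)) & p) -> (s & ~t)), q.
(((((~q & r) & ~t) | (~u & s)) & p) -> (s & ~t)): β-rule — branch into ~((((~q & r) & ~t) | (~u & s)) & p)  //  (s & ~t).
  branch 1 (add ~((((~q & r) & ~t) | (~u & s)) & p)):
    ~((((~q & r) & ~t) | (~u & s)) & p): β-rule — branch into ~(((~q & r) & ~t) | (~u & s))  //  ~p.
      branch 1.1 (add ~(((~q & r) & ~t) | (~u & s))):
        ~(((~q & r) & ~t) | (~u & s)): α-rule — add ~((~q & r) & ~t), ~(~u & s).
        ~((~q & r) & ~t): β-rule — branch into ~(~q & r)  //  ~~t.
          branch 1.1.1 (add ~(~q & r)):
            ~(~u & s): β-rule — branch into ~~u  //  ~s.
              branch 1.1.1.1 (add ~~u):
                ~(~q & r): β-rule — branch into ~~q  //  ~r.
                  branch 1.1.1.1.1 (add ~~q):
                    ○ open, literals {q=true, u=true}.
                  branch 1.1.1.1.2 (add ~r):
                    ○ open, literals {q=true, r=false, u=true}.
              branch 1.1.1.2 (add ~s):
                ~(~q & r): β-rule — branch into ~~q  //  ~r.
                  branch 1.1.1.2.1 (add ~~q):
                    ○ open, literals {q=true, s=false}.
                  branch 1.1.1.2.2 (add ~r):
                    ○ open, literals {q=true, r=false, s=false}.
          branch 1.1.2 (add ~~t):
            ~(~u & s): β-rule — branch into ~~u  //  ~s.
              branch 1.1.2.1 (add ~~u):
                ○ open, literals {q=true, t=true, u=true}.
              branch 1.1.2.2 (add ~s):
                ○ open, literals {q=true, s=false, t=true}.
      branch 1.2 (add ~p):
        ○ open, literals {p=false, q=true}.
  branch 2 (add (s & ~t)):
    (s & ~t): α-rule — add s, ~t.
    ○ open, literals {q=true, s=true, t=false}.
0 branches closed, 8 open.
Each open branch fixes some atoms; the unmentioned ones are free. Counting distinct full assignments: branch {q=true, u=true} (p, r, s, t) contributes 16 new; branch {q=true, r=false, u=true} (p, s, t) contributes 0 new; branch {q=true, s=false} (p, r, t, u) contributes 8 new; branch {q=true, r=false, s=false} (p, t, u) contributes 0 new; branch {q=true, t=true, u=true} (p, r, s) contributes 0 new; branch {q=true, s=false, t=true} (p, r, u) contributes 0 new; branch {p=false, q=true} (r, s, t, u) contributes 4 new; branch {q=true, s=true, t=false} (p, r, u) contributes 2 new. Total: 30.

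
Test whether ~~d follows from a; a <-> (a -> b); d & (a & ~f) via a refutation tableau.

Yes

Initial set: {a; (a <-> (a -> b)); (d & (a & ~f)); ~~~d}.
(d & (a & ~f)): α-rule — add d, (a & ~f).
~~~d: drop double negation, giving ~d.
× closes — contains both d and ~d.
All 1 branch closes.
Every branch closed, so the premises entail the conclusion.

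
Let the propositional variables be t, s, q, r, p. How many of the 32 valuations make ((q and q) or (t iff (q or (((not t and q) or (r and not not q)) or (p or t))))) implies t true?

Initial set: {(((q and q) or (t iff (q or (((not t and q) or (r and not not q)) or (p or t))))) implies t)}.
(((q and q) or (t iff (q or (((not t and q) or (r and not not q)) or (p or t))))) implies t): β-rule — branch into not ((q and q) or (t iff (q or (((not t and q) or (r and not not q)) or (p or t)))))  //  t.
  branch 1 (add not ((q and q) or (t iff (q or (((not t and q) or (r and not not q)) or (p or t)))))):
    not ((q and q) or (t iff (q or (((not t and q) or (r and not not q)) or (p or t))))): α-rule — add not (q and q), not (t iff (q or (((not t and q) or (r and not not q)) or (p or t)))).
    not (q and q): β-rule — branch into not q  //  not q.
      branch 1.1 (add not q):
        not (t iff (q or (((not t and q) or (r and not not q)) or (p or t)))): β-rule — branch into t, not (q or (((not t and q) or (r and not not q)) or (p or t)))  //  not t, (q or (((not t and q) or (r and not not q)) or (p or t))).
          branch 1.1.1 (add t, not (q or (((not t and q) or (r and not not q)) or (p or t)))):
            not (q or (((not t and q) or (r and not not q)) or (p or t))): α-rule — add not q, not (((not t and q) or (r and not not q)) or (p or t)).
            not (((not t and q) or (r and not not q)) or (p or t)): α-rule — add not ((not t and q) or (r and not not q)), not (p or t).
            not ((not t and q) or (r and not not q)): α-rule — add not (not t and q), not (r and not not q).
            not (p or t): α-rule — add not p, not t.
            × closes — contains both t and not t.
          branch 1.1.2 (add not t, (q or (((not t and q) or (r and not not q)) or (p or t)))):
            (q or (((not t and q) or (r and not not q)) or (p or t))): β-rule — branch into q  //  (((not t and q) or (r and not not q)) or (p or t)).
              branch 1.1.2.1 (add q):
                × closes — contains both q and not q.
              branch 1.1.2.2 (add (((not t and q) or (r and not not q)) or (p or t))):
                (((not t and q) or (r and not not q)) or (p or t)): β-rule — branch into ((not t and q) or (r and not not q))  //  (p or t).
                  branch 1.1.2.2.1 (add ((not t and q) or (r and not not q))):
                    ((not t and q) or (r and not not q)): β-rule — branch into (not t and q)  //  (r and not not q).
                      branch 1.1.2.2.1.1 (add (not t and q)):
                        (not t and q): α-rule — add not t, q.
                        × closes — contains both q and not q.
                      branch 1.1.2.2.1.2 (add (r and not not q)):
                        (r and not not q): α-rule — add r, not not q.
                        not not q: drop double negation, giving q.
                        × closes — contains both q and not q.
                  branch 1.1.2.2.2 (add (p or t)):
                    (p or t): β-rule — branch into p  //  t.
                      branch 1.1.2.2.2.1 (add p):
                        ○ open, literals {p=true, q=false, t=false}.
                      branch 1.1.2.2.2.2 (add t):
                        × closes — contains both t and not t.
      branch 1.2 (add not q):
        not (t iff (q or (((not t and q) or (r and not not q)) or (p or t)))): β-rule — branch into t, not (q or (((not t and q) or (r and not not q)) or (p or t)))  //  not t, (q or (((not t and q) or (r and not not q)) or (p or t))).
          branch 1.2.1 (add t, not (q or (((not t and q) or (r and not not q)) or (p or t)))):
            not (q or (((not t and q) or (r and not not q)) or (p or t))): α-rule — add not q, not (((not t and q) or (r and not not q)) or (p or t)).
            not (((not t and q) or (r and not not q)) or (p or t)): α-rule — add not ((not t and q) or (r and not not q)), not (p or t).
            not ((not t and q) or (r and not not q)): α-rule — add not (not t and q), not (r and not not q).
            not (p or t): α-rule — add not p, not t.
            × closes — contains both t and not t.
          branch 1.2.2 (add not t, (q or (((not t and q) or (r and not not q)) or (p or t)))):
            (q or (((not t and q) or (r and not not q)) or (p or t))): β-rule — branch into q  //  (((not t and q) or (r and not not q)) or (p or t)).
              branch 1.2.2.1 (add q):
                × closes — contains both q and not q.
              branch 1.2.2.2 (add (((not t and q) or (r and not not q)) or (p or t))):
                (((not t and q) or (r and not not q)) or (p or t)): β-rule — branch into ((not t and q) or (r and not not q))  //  (p or t).
                  branch 1.2.2.2.1 (add ((not t and q) or (r and not not q))):
                    ((not t and q) or (r and not not q)): β-rule — branch into (not t and q)  //  (r and not not q).
                      branch 1.2.2.2.1.1 (add (not t and q)):
                        (not t and q): α-rule — add not t, q.
                        × closes — contains both q and not q.
                      branch 1.2.2.2.1.2 (add (r and not not q)):
                        (r and not not q): α-rule — add r, not not q.
                        not not q: drop double negation, giving q.
                        × closes — contains both q and not q.
                  branch 1.2.2.2.2 (add (p or t)):
                    (p or t): β-rule — branch into p  //  t.
                      branch 1.2.2.2.2.1 (add p):
                        ○ open, literals {p=true, q=false, t=false}.
                      branch 1.2.2.2.2.2 (add t):
                        × closes — contains both t and not t.
  branch 2 (add t):
    ○ open, literals {t=true}.
10 branches closed, 3 open.
Each open branch fixes some atoms; the unmentioned ones are free. Counting distinct full assignments: branch {p=true, q=false, t=false} (s, r) contributes 4 new; branch {p=true, q=false, t=false} (s, r) contributes 0 new; branch {t=true} (s, q, r, p) contributes 16 new. Total: 20.

20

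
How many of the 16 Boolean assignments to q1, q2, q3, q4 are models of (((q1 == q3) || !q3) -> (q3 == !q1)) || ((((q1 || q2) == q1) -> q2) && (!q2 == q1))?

10

Initial set: {((((q1 == q3) || !q3) -> (q3 == !q1)) || ((((q1 || q2) == q1) -> q2) && (!q2 == q1)))}.
((((q1 == q3) || !q3) -> (q3 == !q1)) || ((((q1 || q2) == q1) -> q2) && (!q2 == q1))): β-rule — branch into (((q1 == q3) || !q3) -> (q3 == !q1))  //  ((((q1 || q2) == q1) -> q2) && (!q2 == q1)).
  branch 1 (add (((q1 == q3) || !q3) -> (q3 == !q1))):
    (((q1 == q3) || !q3) -> (q3 == !q1)): β-rule — branch into !((q1 == q3) || !q3)  //  (q3 == !q1).
      branch 1.1 (add !((q1 == q3) || !q3)):
        !((q1 == q3) || !q3): α-rule — add !(q1 == q3), !!q3.
        !(q1 == q3): β-rule — branch into q1, !q3  //  !q1, q3.
          branch 1.1.1 (add q1, !q3):
            × closes — contains both q3 and !q3.
          branch 1.1.2 (add !q1, q3):
            ○ open, literals {q1=false, q3=true}.
      branch 1.2 (add (q3 == !q1)):
        (q3 == !q1): β-rule — branch into q3, !q1  //  !q3, !!q1.
          branch 1.2.1 (add q3, !q1):
            ○ open, literals {q1=false, q3=true}.
          branch 1.2.2 (add !q3, !!q1):
            ○ open, literals {q1=true, q3=false}.
  branch 2 (add ((((q1 || q2) == q1) -> q2) && (!q2 == q1))):
    ((((q1 || q2) == q1) -> q2) && (!q2 == q1)): α-rule — add (((q1 || q2) == q1) -> q2), (!q2 == q1).
    (((q1 || q2) == q1) -> q2): β-rule — branch into !((q1 || q2) == q1)  //  q2.
      branch 2.1 (add !((q1 || q2) == q1)):
        (!q2 == q1): β-rule — branch into !q2, q1  //  !!q2, !q1.
          branch 2.1.1 (add !q2, q1):
            !((q1 || q2) == q1): β-rule — branch into (q1 || q2), !q1  //  !(q1 || q2), q1.
              branch 2.1.1.1 (add (q1 || q2), !q1):
                × closes — contains both q1 and !q1.
              branch 2.1.1.2 (add !(q1 || q2), q1):
                !(q1 || q2): α-rule — add !q1, !q2.
                × closes — contains both q1 and !q1.
          branch 2.1.2 (add !!q2, !q1):
            !((q1 || q2) == q1): β-rule — branch into (q1 || q2), !q1  //  !(q1 || q2), q1.
              branch 2.1.2.1 (add (q1 || q2), !q1):
                (q1 || q2): β-rule — branch into q1  //  q2.
                  branch 2.1.2.1.1 (add q1):
                    × closes — contains both q1 and !q1.
                  branch 2.1.2.1.2 (add q2):
                    ○ open, literals {q1=false, q2=true}.
              branch 2.1.2.2 (add !(q1 || q2), q1):
                × closes — contains both q1 and !q1.
      branch 2.2 (add q2):
        (!q2 == q1): β-rule — branch into !q2, q1  //  !!q2, !q1.
          branch 2.2.1 (add !q2, q1):
            × closes — contains both q2 and !q2.
          branch 2.2.2 (add !!q2, !q1):
            ○ open, literals {q1=false, q2=true}.
6 branches closed, 5 open.
Each open branch fixes some atoms; the unmentioned ones are free. Counting distinct full assignments: branch {q1=false, q3=true} (q2, q4) contributes 4 new; branch {q1=false, q3=true} (q2, q4) contributes 0 new; branch {q1=true, q3=false} (q2, q4) contributes 4 new; branch {q1=false, q2=true} (q3, q4) contributes 2 new; branch {q1=false, q2=true} (q3, q4) contributes 0 new. Total: 10.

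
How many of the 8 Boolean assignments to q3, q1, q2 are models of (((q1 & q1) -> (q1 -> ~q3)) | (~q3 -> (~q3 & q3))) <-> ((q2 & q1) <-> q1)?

Initial set: {((((q1 & q1) -> (q1 -> ~q3)) | (~q3 -> (~q3 & q3))) <-> ((q2 & q1) <-> q1))}.
((((q1 & q1) -> (q1 -> ~q3)) | (~q3 -> (~q3 & q3))) <-> ((q2 & q1) <-> q1)): β-rule — branch into (((q1 & q1) -> (q1 -> ~q3)) | (~q3 -> (~q3 & q3))), ((q2 & q1) <-> q1)  //  ~(((q1 & q1) -> (q1 -> ~q3)) | (~q3 -> (~q3 & q3))), ~((q2 & q1) <-> q1).
  branch 1 (add (((q1 & q1) -> (q1 -> ~q3)) | (~q3 -> (~q3 & q3))), ((q2 & q1) <-> q1)):
    (((q1 & q1) -> (q1 -> ~q3)) | (~q3 -> (~q3 & q3))): β-rule — branch into ((q1 & q1) -> (q1 -> ~q3))  //  (~q3 -> (~q3 & q3)).
      branch 1.1 (add ((q1 & q1) -> (q1 -> ~q3))):
        ((q2 & q1) <-> q1): β-rule — branch into (q2 & q1), q1  //  ~(q2 & q1), ~q1.
          branch 1.1.1 (add (q2 & q1), q1):
            (q2 & q1): α-rule — add q2, q1.
            ((q1 & q1) -> (q1 -> ~q3)): β-rule — branch into ~(q1 & q1)  //  (q1 -> ~q3).
              branch 1.1.1.1 (add ~(q1 & q1)):
                ~(q1 & q1): β-rule — branch into ~q1  //  ~q1.
                  branch 1.1.1.1.1 (add ~q1):
                    × closes — contains both q1 and ~q1.
                  branch 1.1.1.1.2 (add ~q1):
                    × closes — contains both q1 and ~q1.
              branch 1.1.1.2 (add (q1 -> ~q3)):
                (q1 -> ~q3): β-rule — branch into ~q1  //  ~q3.
                  branch 1.1.1.2.1 (add ~q1):
                    × closes — contains both q1 and ~q1.
                  branch 1.1.1.2.2 (add ~q3):
                    ○ open, literals {q1=true, q2=true, q3=false}.
          branch 1.1.2 (add ~(q2 & q1), ~q1):
            ((q1 & q1) -> (q1 -> ~q3)): β-rule — branch into ~(q1 & q1)  //  (q1 -> ~q3).
              branch 1.1.2.1 (add ~(q1 & q1)):
                ~(q2 & q1): β-rule — branch into ~q2  //  ~q1.
                  branch 1.1.2.1.1 (add ~q2):
                    ~(q1 & q1): β-rule — branch into ~q1  //  ~q1.
                      branch 1.1.2.1.1.1 (add ~q1):
                        ○ open, literals {q1=false, q2=false}.
                      branch 1.1.2.1.1.2 (add ~q1):
                        ○ open, literals {q1=false, q2=false}.
                  branch 1.1.2.1.2 (add ~q1):
                    ~(q1 & q1): β-rule — branch into ~q1  //  ~q1.
                      branch 1.1.2.1.2.1 (add ~q1):
                        ○ open, literals {q1=false}.
                      branch 1.1.2.1.2.2 (add ~q1):
                        ○ open, literals {q1=false}.
              branch 1.1.2.2 (add (q1 -> ~q3)):
                ~(q2 & q1): β-rule — branch into ~q2  //  ~q1.
                  branch 1.1.2.2.1 (add ~q2):
                    (q1 -> ~q3): β-rule — branch into ~q1  //  ~q3.
                      branch 1.1.2.2.1.1 (add ~q1):
                        ○ open, literals {q1=false, q2=false}.
                      branch 1.1.2.2.1.2 (add ~q3):
                        ○ open, literals {q1=false, q2=false, q3=false}.
                  branch 1.1.2.2.2 (add ~q1):
                    (q1 -> ~q3): β-rule — branch into ~q1  //  ~q3.
                      branch 1.1.2.2.2.1 (add ~q1):
                        ○ open, literals {q1=false}.
                      branch 1.1.2.2.2.2 (add ~q3):
                        ○ open, literals {q1=false, q3=false}.
      branch 1.2 (add (~q3 -> (~q3 & q3))):
        ((q2 & q1) <-> q1): β-rule — branch into (q2 & q1), q1  //  ~(q2 & q1), ~q1.
          branch 1.2.1 (add (q2 & q1), q1):
            (q2 & q1): α-rule — add q2, q1.
            (~q3 -> (~q3 & q3)): β-rule — branch into ~~q3  //  (~q3 & q3).
              branch 1.2.1.1 (add ~~q3):
                ○ open, literals {q1=true, q2=true, q3=true}.
              branch 1.2.1.2 (add (~q3 & q3)):
                (~q3 & q3): α-rule — add ~q3, q3.
                × closes — contains both q3 and ~q3.
          branch 1.2.2 (add ~(q2 & q1), ~q1):
            (~q3 -> (~q3 & q3)): β-rule — branch into ~~q3  //  (~q3 & q3).
              branch 1.2.2.1 (add ~~q3):
                ~(q2 & q1): β-rule — branch into ~q2  //  ~q1.
                  branch 1.2.2.1.1 (add ~q2):
                    ○ open, literals {q1=false, q2=false, q3=true}.
                  branch 1.2.2.1.2 (add ~q1):
                    ○ open, literals {q1=false, q3=true}.
              branch 1.2.2.2 (add (~q3 & q3)):
                (~q3 & q3): α-rule — add ~q3, q3.
                × closes — contains both q3 and ~q3.
  branch 2 (add ~(((q1 & q1) -> (q1 -> ~q3)) | (~q3 -> (~q3 & q3))), ~((q2 & q1) <-> q1)):
    ~(((q1 & q1) -> (q1 -> ~q3)) | (~q3 -> (~q3 & q3))): α-rule — add ~((q1 & q1) -> (q1 -> ~q3)), ~(~q3 -> (~q3 & q3)).
    ~((q1 & q1) -> (q1 -> ~q3)): α-rule — add (q1 & q1), ~(q1 -> ~q3).
    ~(~q3 -> (~q3 & q3)): α-rule — add ~q3, ~(~q3 & q3).
    (q1 & q1): α-rule — add q1, q1.
    ~(q1 -> ~q3): α-rule — add q1, ~~q3.
    × closes — contains both q3 and ~q3.
6 branches closed, 12 open.
Each open branch fixes some atoms; the unmentioned ones are free. Counting distinct full assignments: branch {q1=true, q2=true, q3=false} (none free) contributes 1 new; branch {q1=false, q2=false} (q3) contributes 2 new; branch {q1=false, q2=false} (q3) contributes 0 new; branch {q1=false} (q3, q2) contributes 2 new; branch {q1=false} (q3, q2) contributes 0 new; branch {q1=false, q2=false} (q3) contributes 0 new; branch {q1=false, q2=false, q3=false} (none free) contributes 0 new; branch {q1=false} (q3, q2) contributes 0 new; branch {q1=false, q3=false} (q2) contributes 0 new; branch {q1=true, q2=true, q3=true} (none free) contributes 1 new; branch {q1=false, q2=false, q3=true} (none free) contributes 0 new; branch {q1=false, q3=true} (q2) contributes 0 new. Total: 6.

6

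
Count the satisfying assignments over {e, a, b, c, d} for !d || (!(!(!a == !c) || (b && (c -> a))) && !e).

Initial set: {(!d || (!(!(!a == !c) || (b && (c -> a))) && !e))}.
(!d || (!(!(!a == !c) || (b && (c -> a))) && !e)): β-rule — branch into !d  //  (!(!(!a == !c) || (b && (c -> a))) && !e).
  branch 1 (add !d):
    ○ open, literals {d=F}.
  branch 2 (add (!(!(!a == !c) || (b && (c -> a))) && !e)):
    (!(!(!a == !c) || (b && (c -> a))) && !e): α-rule — add !(!(!a == !c) || (b && (c -> a))), !e.
    !(!(!a == !c) || (b && (c -> a))): α-rule — add !!(!a == !c), !(b && (c -> a)).
    !!(!a == !c): β-rule — branch into !a, !c  //  !!a, !!c.
      branch 2.1 (add !a, !c):
        !(b && (c -> a)): β-rule — branch into !b  //  !(c -> a).
          branch 2.1.1 (add !b):
            ○ open, literals {a=F, b=F, c=F, e=F}.
          branch 2.1.2 (add !(c -> a)):
            !(c -> a): α-rule — add c, !a.
            × closes — contains both c and !c.
      branch 2.2 (add !!a, !!c):
        !(b && (c -> a)): β-rule — branch into !b  //  !(c -> a).
          branch 2.2.1 (add !b):
            ○ open, literals {a=T, b=F, c=T, e=F}.
          branch 2.2.2 (add !(c -> a)):
            !(c -> a): α-rule — add c, !a.
            × closes — contains both a and !a.
2 branches closed, 3 open.
Each open branch fixes some atoms; the unmentioned ones are free. Counting distinct full assignments: branch {d=F} (e, a, b, c) contributes 16 new; branch {a=F, b=F, c=F, e=F} (d) contributes 1 new; branch {a=T, b=F, c=T, e=F} (d) contributes 1 new. Total: 18.

18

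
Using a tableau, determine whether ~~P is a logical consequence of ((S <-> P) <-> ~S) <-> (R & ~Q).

No

Initial set: {(((S <-> P) <-> ~S) <-> (R & ~Q)); ~~~P}.
~~~P: drop double negation, giving ~P.
(((S <-> P) <-> ~S) <-> (R & ~Q)): β-rule — branch into ((S <-> P) <-> ~S), (R & ~Q)  //  ~((S <-> P) <-> ~S), ~(R & ~Q).
  branch 1 (add ((S <-> P) <-> ~S), (R & ~Q)):
    (R & ~Q): α-rule — add R, ~Q.
    ((S <-> P) <-> ~S): β-rule — branch into (S <-> P), ~S  //  ~(S <-> P), ~~S.
      branch 1.1 (add (S <-> P), ~S):
        (S <-> P): β-rule — branch into S, P  //  ~S, ~P.
          branch 1.1.1 (add S, P):
            × closes — contains both S and ~S.
          branch 1.1.2 (add ~S, ~P):
            ○ open, literals {P=F, Q=F, R=T, S=F}.
      branch 1.2 (add ~(S <-> P), ~~S):
        ~(S <-> P): β-rule — branch into S, ~P  //  ~S, P.
          branch 1.2.1 (add S, ~P):
            ○ open, literals {P=F, Q=F, R=T, S=T}.
          branch 1.2.2 (add ~S, P):
            × closes — contains both S and ~S.
  branch 2 (add ~((S <-> P) <-> ~S), ~(R & ~Q)):
    ~((S <-> P) <-> ~S): β-rule — branch into (S <-> P), ~~S  //  ~(S <-> P), ~S.
      branch 2.1 (add (S <-> P), ~~S):
        ~(R & ~Q): β-rule — branch into ~R  //  ~~Q.
          branch 2.1.1 (add ~R):
            (S <-> P): β-rule — branch into S, P  //  ~S, ~P.
              branch 2.1.1.1 (add S, P):
                × closes — contains both P and ~P.
              branch 2.1.1.2 (add ~S, ~P):
                × closes — contains both S and ~S.
          branch 2.1.2 (add ~~Q):
            (S <-> P): β-rule — branch into S, P  //  ~S, ~P.
              branch 2.1.2.1 (add S, P):
                × closes — contains both P and ~P.
              branch 2.1.2.2 (add ~S, ~P):
                × closes — contains both S and ~S.
      branch 2.2 (add ~(S <-> P), ~S):
        ~(R & ~Q): β-rule — branch into ~R  //  ~~Q.
          branch 2.2.1 (add ~R):
            ~(S <-> P): β-rule — branch into S, ~P  //  ~S, P.
              branch 2.2.1.1 (add S, ~P):
                × closes — contains both S and ~S.
              branch 2.2.1.2 (add ~S, P):
                × closes — contains both P and ~P.
          branch 2.2.2 (add ~~Q):
            ~(S <-> P): β-rule — branch into S, ~P  //  ~S, P.
              branch 2.2.2.1 (add S, ~P):
                × closes — contains both S and ~S.
              branch 2.2.2.2 (add ~S, P):
                × closes — contains both P and ~P.
10 branches closed, 2 open.
An open branch gives a countermodel: P=F, Q=F, R=T, S=F (unmentioned atoms arbitrary); the premises hold there but the conclusion fails.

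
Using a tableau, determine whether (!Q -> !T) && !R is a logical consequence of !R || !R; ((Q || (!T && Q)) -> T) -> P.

No

Initial set: {(!R || !R); (((Q || (!T && Q)) -> T) -> P); !((!Q -> !T) && !R)}.
(!R || !R): β-rule — branch into !R  //  !R.
  branch 1 (add !R):
    (((Q || (!T && Q)) -> T) -> P): β-rule — branch into !((Q || (!T && Q)) -> T)  //  P.
      branch 1.1 (add !((Q || (!T && Q)) -> T)):
        !((Q || (!T && Q)) -> T): α-rule — add (Q || (!T && Q)), !T.
        !((!Q -> !T) && !R): β-rule — branch into !(!Q -> !T)  //  !!R.
          branch 1.1.1 (add !(!Q -> !T)):
            !(!Q -> !T): α-rule — add !Q, !!T.
            × closes — contains both T and !T.
          branch 1.1.2 (add !!R):
            × closes — contains both R and !R.
      branch 1.2 (add P):
        !((!Q -> !T) && !R): β-rule — branch into !(!Q -> !T)  //  !!R.
          branch 1.2.1 (add !(!Q -> !T)):
            !(!Q -> !T): α-rule — add !Q, !!T.
            ○ open, literals {P=1, Q=0, R=0, T=1}.
          branch 1.2.2 (add !!R):
            × closes — contains both R and !R.
  branch 2 (add !R):
    (((Q || (!T && Q)) -> T) -> P): β-rule — branch into !((Q || (!T && Q)) -> T)  //  P.
      branch 2.1 (add !((Q || (!T && Q)) -> T)):
        !((Q || (!T && Q)) -> T): α-rule — add (Q || (!T && Q)), !T.
        !((!Q -> !T) && !R): β-rule — branch into !(!Q -> !T)  //  !!R.
          branch 2.1.1 (add !(!Q -> !T)):
            !(!Q -> !T): α-rule — add !Q, !!T.
            × closes — contains both T and !T.
          branch 2.1.2 (add !!R):
            × closes — contains both R and !R.
      branch 2.2 (add P):
        !((!Q -> !T) && !R): β-rule — branch into !(!Q -> !T)  //  !!R.
          branch 2.2.1 (add !(!Q -> !T)):
            !(!Q -> !T): α-rule — add !Q, !!T.
            ○ open, literals {P=1, Q=0, R=0, T=1}.
          branch 2.2.2 (add !!R):
            × closes — contains both R and !R.
6 branches closed, 2 open.
An open branch gives a countermodel: P=1, Q=0, R=0, T=1 (unmentioned atoms arbitrary); the premises hold there but the conclusion fails.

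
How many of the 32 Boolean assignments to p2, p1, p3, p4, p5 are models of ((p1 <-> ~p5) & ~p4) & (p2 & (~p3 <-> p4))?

2

Initial set: {T (((p1 <-> ~p5) & ~p4) & (p2 & (~p3 <-> p4)))}.
T (((p1 <-> ~p5) & ~p4) & (p2 & (~p3 <-> p4))): α-rule — add T ((p1 <-> ~p5) & ~p4), T (p2 & (~p3 <-> p4)).
T ((p1 <-> ~p5) & ~p4): α-rule — add T (p1 <-> ~p5), T ~p4.
T (p2 & (~p3 <-> p4)): α-rule — add T p2, T (~p3 <-> p4).
T (p1 <-> ~p5): β-rule — branch into T p1, T ~p5  //  F p1, F ~p5.
  branch 1 (add T p1, T ~p5):
    T (~p3 <-> p4): β-rule — branch into T ~p3, T p4  //  F ~p3, F p4.
      branch 1.1 (add T ~p3, T p4):
        × closes — contains both p4 and ~p4.
      branch 1.2 (add F ~p3, F p4):
        ○ open, literals {p1=1, p2=1, p3=1, p4=0, p5=0}.
  branch 2 (add F p1, F ~p5):
    T (~p3 <-> p4): β-rule — branch into T ~p3, T p4  //  F ~p3, F p4.
      branch 2.1 (add T ~p3, T p4):
        × closes — contains both p4 and ~p4.
      branch 2.2 (add F ~p3, F p4):
        ○ open, literals {p1=0, p2=1, p3=1, p4=0, p5=1}.
2 branches closed, 2 open.
Each open branch fixes some atoms; the unmentioned ones are free. Counting distinct full assignments: branch {p1=1, p2=1, p3=1, p4=0, p5=0} (none free) contributes 1 new; branch {p1=0, p2=1, p3=1, p4=0, p5=1} (none free) contributes 1 new. Total: 2.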